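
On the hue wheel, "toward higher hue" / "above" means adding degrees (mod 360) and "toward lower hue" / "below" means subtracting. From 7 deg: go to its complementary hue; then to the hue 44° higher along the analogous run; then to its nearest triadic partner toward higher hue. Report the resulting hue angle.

351°

+180° (complement): 7 + 180 = 187°
+44° (analog 44° ↑): 187 + 44 = 231°
+120° (triadic ↑): 231 + 120 = 351°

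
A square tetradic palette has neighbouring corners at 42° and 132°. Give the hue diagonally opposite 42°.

222°

A square tetradic scheme places four hues 90° apart; opposite corners are 180° apart.
42 + 180 = 222°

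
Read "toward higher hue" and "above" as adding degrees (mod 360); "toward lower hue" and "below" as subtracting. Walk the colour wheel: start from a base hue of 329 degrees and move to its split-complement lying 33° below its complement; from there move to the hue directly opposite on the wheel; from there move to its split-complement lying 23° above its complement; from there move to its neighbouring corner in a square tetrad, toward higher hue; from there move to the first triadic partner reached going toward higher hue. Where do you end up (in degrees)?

+147° (split-comp 33° ↓): 329 + 147 = 476 → 476 − 360 = 116°
+180° (complement): 116 + 180 = 296°
+203° (split-comp 23° ↑): 296 + 203 = 499 → 499 − 360 = 139°
+90° (square ↑): 139 + 90 = 229°
+120° (triadic ↑): 229 + 120 = 349°

349°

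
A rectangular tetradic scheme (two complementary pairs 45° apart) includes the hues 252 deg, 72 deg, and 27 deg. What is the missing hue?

207°

A rectangular tetradic uses two complementary pairs 45° apart: offsets 0°, 45°, 180°, 225°.
Among {27°, 72°, 252°}, 252° and 72° are a 180° pair.
The remaining hue 27° needs its own complement: 27 + 180 = 207°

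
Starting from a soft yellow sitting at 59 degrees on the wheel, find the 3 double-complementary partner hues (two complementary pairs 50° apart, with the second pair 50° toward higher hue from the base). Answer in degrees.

109°, 239°, and 289°

59 + 50 = 109°
59 + 180 = 239°
59 + 230 = 289°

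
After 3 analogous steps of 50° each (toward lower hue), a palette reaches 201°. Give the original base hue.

351°

3 steps of 50° (toward lower hue) give a net shift of −150°.
Start = end − shift: 201 + 150 = 351°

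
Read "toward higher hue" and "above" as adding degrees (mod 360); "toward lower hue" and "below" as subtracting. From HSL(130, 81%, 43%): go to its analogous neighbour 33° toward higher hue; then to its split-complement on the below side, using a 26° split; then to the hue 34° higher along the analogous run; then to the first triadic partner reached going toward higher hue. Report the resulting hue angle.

analog 33° ↑ +33°: 130 + 33 = 163°
split-comp 26° ↓ +154°: 163 + 154 = 317°
analog 34° ↑ +34°: 317 + 34 = 351°
triadic ↑ +120°: 351 + 120 = 471 → 471 − 360 = 111°

111°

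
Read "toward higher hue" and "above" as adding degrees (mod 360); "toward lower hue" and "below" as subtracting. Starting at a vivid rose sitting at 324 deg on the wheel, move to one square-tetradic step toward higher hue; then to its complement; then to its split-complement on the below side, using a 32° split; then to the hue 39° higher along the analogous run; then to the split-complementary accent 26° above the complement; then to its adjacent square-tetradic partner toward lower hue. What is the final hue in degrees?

177°

+90° (square ↑): 324 + 90 = 414 → 414 − 360 = 54°
+180° (complement): 54 + 180 = 234°
+148° (split-comp 32° ↓): 234 + 148 = 382 → 382 − 360 = 22°
+39° (analog 39° ↑): 22 + 39 = 61°
+206° (split-comp 26° ↑): 61 + 206 = 267°
−90° (square ↓): 267 − 90 = 177°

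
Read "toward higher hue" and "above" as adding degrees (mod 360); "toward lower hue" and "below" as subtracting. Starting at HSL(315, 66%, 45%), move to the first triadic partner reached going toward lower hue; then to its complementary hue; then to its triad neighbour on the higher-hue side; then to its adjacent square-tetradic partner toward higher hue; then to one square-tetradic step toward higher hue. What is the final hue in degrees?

315°

−120° (triadic ↓): 315 − 120 = 195°
+180° (complement): 195 + 180 = 375 → 375 − 360 = 15°
+120° (triadic ↑): 15 + 120 = 135°
+90° (square ↑): 135 + 90 = 225°
+90° (square ↑): 225 + 90 = 315°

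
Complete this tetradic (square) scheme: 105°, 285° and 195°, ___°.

A square tetradic scheme places four hues every 90°.
The full set through 105° is {15°, 105°, 195°, 285°}.
Given {105°, 195°, 285°}, the missing hue is 15°.

15°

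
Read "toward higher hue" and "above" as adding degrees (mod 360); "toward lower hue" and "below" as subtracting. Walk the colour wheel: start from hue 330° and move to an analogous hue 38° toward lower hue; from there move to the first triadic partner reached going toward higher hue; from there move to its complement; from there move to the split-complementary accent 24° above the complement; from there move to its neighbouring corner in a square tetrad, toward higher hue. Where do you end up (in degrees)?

−38° (analog 38° ↓): 330 − 38 = 292°
+120° (triadic ↑): 292 + 120 = 412 → 412 − 360 = 52°
+180° (complement): 52 + 180 = 232°
+204° (split-comp 24° ↑): 232 + 204 = 436 → 436 − 360 = 76°
+90° (square ↑): 76 + 90 = 166°

166°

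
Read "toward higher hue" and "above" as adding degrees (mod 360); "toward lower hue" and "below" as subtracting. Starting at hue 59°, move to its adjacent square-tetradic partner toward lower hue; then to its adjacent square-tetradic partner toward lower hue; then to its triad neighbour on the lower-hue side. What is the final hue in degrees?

59 − 90 = -31 → -31 + 360 = 329°   (square ↓)
329 − 90 = 239°   (square ↓)
239 − 120 = 119°   (triadic ↓)

119°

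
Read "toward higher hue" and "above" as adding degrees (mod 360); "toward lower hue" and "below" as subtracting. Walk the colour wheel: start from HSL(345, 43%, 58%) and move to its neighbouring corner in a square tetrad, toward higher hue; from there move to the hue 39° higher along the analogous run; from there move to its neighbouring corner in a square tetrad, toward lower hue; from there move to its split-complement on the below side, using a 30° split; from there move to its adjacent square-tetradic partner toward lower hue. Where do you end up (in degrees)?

84°

345 + 90 = 435 → 435 − 360 = 75°   (square ↑)
75 + 39 = 114°   (analog 39° ↑)
114 − 90 = 24°   (square ↓)
24 + 150 = 174°   (split-comp 30° ↓)
174 − 90 = 84°   (square ↓)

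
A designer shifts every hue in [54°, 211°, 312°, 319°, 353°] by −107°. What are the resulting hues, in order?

54 − 107 = -53 → -53 + 360 = 307°
211 − 107 = 104°
312 − 107 = 205°
319 − 107 = 212°
353 − 107 = 246°

307°, 104°, 205°, 212°, 246°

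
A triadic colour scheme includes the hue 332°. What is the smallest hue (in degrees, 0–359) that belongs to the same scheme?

92°

A triad places three hues 120° apart.
The full set through 332° is {92°, 212°, 332°}.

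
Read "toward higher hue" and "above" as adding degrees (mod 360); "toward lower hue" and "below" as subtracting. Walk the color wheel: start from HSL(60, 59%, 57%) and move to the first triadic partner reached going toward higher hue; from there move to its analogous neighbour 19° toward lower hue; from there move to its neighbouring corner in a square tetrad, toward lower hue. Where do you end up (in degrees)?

71°

+120° (triadic ↑): 60 + 120 = 180°
−19° (analog 19° ↓): 180 − 19 = 161°
−90° (square ↓): 161 − 90 = 71°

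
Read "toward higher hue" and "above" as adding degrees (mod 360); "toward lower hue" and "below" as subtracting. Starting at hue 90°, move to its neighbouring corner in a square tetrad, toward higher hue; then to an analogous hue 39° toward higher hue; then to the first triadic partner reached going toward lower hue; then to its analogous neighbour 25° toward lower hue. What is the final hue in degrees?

90 + 90 = 180°   (square ↑)
180 + 39 = 219°   (analog 39° ↑)
219 − 120 = 99°   (triadic ↓)
99 − 25 = 74°   (analog 25° ↓)

74°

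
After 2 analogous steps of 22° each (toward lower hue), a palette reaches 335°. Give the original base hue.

19°

2 steps of 22° (toward lower hue) give a net shift of −44°.
Start = end − shift: 335 + 44 = 379 → 379 − 360 = 19°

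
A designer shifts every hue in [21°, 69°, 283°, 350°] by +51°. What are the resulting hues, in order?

72°, 120°, 334°, 41°

21 + 51 = 72°
69 + 51 = 120°
283 + 51 = 334°
350 + 51 = 401 → 401 − 360 = 41°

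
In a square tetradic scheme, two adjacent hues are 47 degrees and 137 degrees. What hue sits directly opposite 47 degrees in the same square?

227°

A square tetradic scheme places four hues 90° apart; opposite corners are 180° apart.
47 + 180 = 227°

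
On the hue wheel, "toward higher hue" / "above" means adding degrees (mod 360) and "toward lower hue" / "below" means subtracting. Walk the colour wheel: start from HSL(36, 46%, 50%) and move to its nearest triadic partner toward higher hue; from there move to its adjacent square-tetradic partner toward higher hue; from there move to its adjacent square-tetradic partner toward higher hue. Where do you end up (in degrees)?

triadic ↑ +120°: 36 + 120 = 156°
square ↑ +90°: 156 + 90 = 246°
square ↑ +90°: 246 + 90 = 336°

336°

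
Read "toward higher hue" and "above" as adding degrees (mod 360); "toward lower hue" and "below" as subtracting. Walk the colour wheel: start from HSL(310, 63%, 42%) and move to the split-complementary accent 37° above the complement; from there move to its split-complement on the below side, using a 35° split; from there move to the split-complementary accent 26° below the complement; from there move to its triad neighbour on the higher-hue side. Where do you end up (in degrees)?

226°

split-comp 37° ↑ +217°: 310 + 217 = 527 → 527 − 360 = 167°
split-comp 35° ↓ +145°: 167 + 145 = 312°
split-comp 26° ↓ +154°: 312 + 154 = 466 → 466 − 360 = 106°
triadic ↑ +120°: 106 + 120 = 226°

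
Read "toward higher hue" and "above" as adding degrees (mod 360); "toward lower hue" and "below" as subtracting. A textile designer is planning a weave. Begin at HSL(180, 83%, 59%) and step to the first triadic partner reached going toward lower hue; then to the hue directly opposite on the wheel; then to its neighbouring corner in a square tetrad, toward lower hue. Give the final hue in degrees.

150°

−120° (triadic ↓): 180 − 120 = 60°
+180° (complement): 60 + 180 = 240°
−90° (square ↓): 240 − 90 = 150°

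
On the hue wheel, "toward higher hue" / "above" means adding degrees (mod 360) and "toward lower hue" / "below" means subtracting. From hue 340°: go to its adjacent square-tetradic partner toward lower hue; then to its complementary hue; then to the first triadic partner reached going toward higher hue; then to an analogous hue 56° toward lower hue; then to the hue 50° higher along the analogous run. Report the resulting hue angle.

184°

square ↓ −90°: 340 − 90 = 250°
complement +180°: 250 + 180 = 430 → 430 − 360 = 70°
triadic ↑ +120°: 70 + 120 = 190°
analog 56° ↓ −56°: 190 − 56 = 134°
analog 50° ↑ +50°: 134 + 50 = 184°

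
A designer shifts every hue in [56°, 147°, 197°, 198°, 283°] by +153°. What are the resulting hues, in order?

56 + 153 = 209°
147 + 153 = 300°
197 + 153 = 350°
198 + 153 = 351°
283 + 153 = 436 → 436 − 360 = 76°

209°, 300°, 350°, 351°, 76°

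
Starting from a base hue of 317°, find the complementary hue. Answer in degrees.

The complement sits 180° across the wheel.
317 + 180 = 497 → 497 − 360 = 137°

137°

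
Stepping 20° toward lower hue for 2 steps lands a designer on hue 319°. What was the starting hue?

359°

2 steps of 20° (toward lower hue) give a net shift of −40°.
Start = end − shift: 319 + 40 = 359°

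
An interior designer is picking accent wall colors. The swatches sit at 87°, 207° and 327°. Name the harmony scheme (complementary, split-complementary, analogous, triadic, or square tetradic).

Sort the hues: 87°, 207°, 327°.
Successive gaps around the wheel: 120°, 120°, 120°.
Three hues equally spaced 120° apart form a triad.

triadic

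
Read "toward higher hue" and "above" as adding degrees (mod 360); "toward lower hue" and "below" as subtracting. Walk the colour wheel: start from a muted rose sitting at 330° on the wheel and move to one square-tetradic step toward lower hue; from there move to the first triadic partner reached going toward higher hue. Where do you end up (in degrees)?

−90° (square ↓): 330 − 90 = 240°
+120° (triadic ↑): 240 + 120 = 360 → 360 − 360 = 0°

0°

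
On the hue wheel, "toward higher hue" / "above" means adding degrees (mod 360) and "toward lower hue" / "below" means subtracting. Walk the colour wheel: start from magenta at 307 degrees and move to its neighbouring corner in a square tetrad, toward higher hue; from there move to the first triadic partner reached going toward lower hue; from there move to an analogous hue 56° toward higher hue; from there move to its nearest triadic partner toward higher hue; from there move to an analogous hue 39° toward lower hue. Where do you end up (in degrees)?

square ↑ +90°: 307 + 90 = 397 → 397 − 360 = 37°
triadic ↓ −120°: 37 − 120 = -83 → -83 + 360 = 277°
analog 56° ↑ +56°: 277 + 56 = 333°
triadic ↑ +120°: 333 + 120 = 453 → 453 − 360 = 93°
analog 39° ↓ −39°: 93 − 39 = 54°

54°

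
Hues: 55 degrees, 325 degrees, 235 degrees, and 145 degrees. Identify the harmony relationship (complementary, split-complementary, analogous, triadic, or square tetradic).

square tetradic

Sort the hues: 55°, 145°, 235°, 325°.
Successive gaps around the wheel: 90°, 90°, 90°, 90°.
Four hues every 90° form a square tetradic scheme.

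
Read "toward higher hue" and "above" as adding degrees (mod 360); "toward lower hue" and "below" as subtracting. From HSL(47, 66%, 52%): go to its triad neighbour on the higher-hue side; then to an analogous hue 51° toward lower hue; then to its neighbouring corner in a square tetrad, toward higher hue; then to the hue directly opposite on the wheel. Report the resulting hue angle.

26°

+120° (triadic ↑): 47 + 120 = 167°
−51° (analog 51° ↓): 167 − 51 = 116°
+90° (square ↑): 116 + 90 = 206°
+180° (complement): 206 + 180 = 386 → 386 − 360 = 26°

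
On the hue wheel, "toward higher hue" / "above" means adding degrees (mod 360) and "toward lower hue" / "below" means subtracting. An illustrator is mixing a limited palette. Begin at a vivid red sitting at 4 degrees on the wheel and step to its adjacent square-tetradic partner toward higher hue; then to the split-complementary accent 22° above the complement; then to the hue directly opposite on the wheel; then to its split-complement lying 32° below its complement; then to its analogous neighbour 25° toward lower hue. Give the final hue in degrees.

+90° (square ↑): 4 + 90 = 94°
+202° (split-comp 22° ↑): 94 + 202 = 296°
+180° (complement): 296 + 180 = 476 → 476 − 360 = 116°
+148° (split-comp 32° ↓): 116 + 148 = 264°
−25° (analog 25° ↓): 264 − 25 = 239°

239°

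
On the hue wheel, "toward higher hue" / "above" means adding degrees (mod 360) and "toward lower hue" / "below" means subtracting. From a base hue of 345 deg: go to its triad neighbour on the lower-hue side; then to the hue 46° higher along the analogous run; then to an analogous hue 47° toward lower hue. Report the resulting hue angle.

224°

triadic ↓ −120°: 345 − 120 = 225°
analog 46° ↑ +46°: 225 + 46 = 271°
analog 47° ↓ −47°: 271 − 47 = 224°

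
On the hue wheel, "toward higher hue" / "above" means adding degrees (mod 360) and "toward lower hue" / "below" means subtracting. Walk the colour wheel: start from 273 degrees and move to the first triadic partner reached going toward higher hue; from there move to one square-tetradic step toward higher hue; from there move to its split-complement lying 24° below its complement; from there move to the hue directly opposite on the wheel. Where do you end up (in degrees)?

99°

273 + 120 = 393 → 393 − 360 = 33°   (triadic ↑)
33 + 90 = 123°   (square ↑)
123 + 156 = 279°   (split-comp 24° ↓)
279 + 180 = 459 → 459 − 360 = 99°   (complement)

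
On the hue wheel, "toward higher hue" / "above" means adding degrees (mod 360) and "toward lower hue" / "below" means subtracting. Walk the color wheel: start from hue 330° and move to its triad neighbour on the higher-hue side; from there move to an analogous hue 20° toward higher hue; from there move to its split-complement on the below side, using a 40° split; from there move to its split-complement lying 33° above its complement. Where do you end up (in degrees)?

103°

+120° (triadic ↑): 330 + 120 = 450 → 450 − 360 = 90°
+20° (analog 20° ↑): 90 + 20 = 110°
+140° (split-comp 40° ↓): 110 + 140 = 250°
+213° (split-comp 33° ↑): 250 + 213 = 463 → 463 − 360 = 103°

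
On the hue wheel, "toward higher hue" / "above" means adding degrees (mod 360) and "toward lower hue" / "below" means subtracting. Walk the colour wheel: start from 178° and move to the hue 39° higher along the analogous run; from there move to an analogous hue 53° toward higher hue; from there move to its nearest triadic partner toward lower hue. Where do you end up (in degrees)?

analog 39° ↑ +39°: 178 + 39 = 217°
analog 53° ↑ +53°: 217 + 53 = 270°
triadic ↓ −120°: 270 − 120 = 150°

150°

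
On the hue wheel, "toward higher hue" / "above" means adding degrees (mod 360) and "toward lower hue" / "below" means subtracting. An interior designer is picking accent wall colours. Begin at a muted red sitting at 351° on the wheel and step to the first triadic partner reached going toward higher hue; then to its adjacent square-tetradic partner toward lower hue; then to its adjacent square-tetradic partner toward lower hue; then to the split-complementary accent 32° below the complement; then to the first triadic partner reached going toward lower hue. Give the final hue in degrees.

319°

+120° (triadic ↑): 351 + 120 = 471 → 471 − 360 = 111°
−90° (square ↓): 111 − 90 = 21°
−90° (square ↓): 21 − 90 = -69 → -69 + 360 = 291°
+148° (split-comp 32° ↓): 291 + 148 = 439 → 439 − 360 = 79°
−120° (triadic ↓): 79 − 120 = -41 → -41 + 360 = 319°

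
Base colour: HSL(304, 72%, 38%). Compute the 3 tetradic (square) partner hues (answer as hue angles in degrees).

A square tetradic scheme places four hues every 90°.
304 + 90 = 394 → 394 − 360 = 34°
304 + 180 = 484 → 484 − 360 = 124°
304 + 270 = 574 → 574 − 360 = 214°

34°, 124° and 214°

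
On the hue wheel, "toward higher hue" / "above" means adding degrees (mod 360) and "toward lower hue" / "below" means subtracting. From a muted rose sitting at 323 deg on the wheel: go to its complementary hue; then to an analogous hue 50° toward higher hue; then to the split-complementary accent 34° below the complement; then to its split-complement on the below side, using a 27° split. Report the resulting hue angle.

+180° (complement): 323 + 180 = 503 → 503 − 360 = 143°
+50° (analog 50° ↑): 143 + 50 = 193°
+146° (split-comp 34° ↓): 193 + 146 = 339°
+153° (split-comp 27° ↓): 339 + 153 = 492 → 492 − 360 = 132°

132°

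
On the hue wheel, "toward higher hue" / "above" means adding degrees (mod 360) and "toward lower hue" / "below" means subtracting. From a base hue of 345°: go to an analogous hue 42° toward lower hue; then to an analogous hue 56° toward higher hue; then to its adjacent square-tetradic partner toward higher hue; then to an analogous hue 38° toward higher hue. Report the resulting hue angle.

127°

345 − 42 = 303°   (analog 42° ↓)
303 + 56 = 359°   (analog 56° ↑)
359 + 90 = 449 → 449 − 360 = 89°   (square ↑)
89 + 38 = 127°   (analog 38° ↑)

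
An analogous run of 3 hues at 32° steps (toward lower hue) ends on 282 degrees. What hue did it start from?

2 steps of 32° (toward lower hue) give a net shift of −64°.
Start = end − shift: 282 + 64 = 346°

346°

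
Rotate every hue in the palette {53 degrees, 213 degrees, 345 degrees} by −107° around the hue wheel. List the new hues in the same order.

306°, 106°, 238°

53 − 107 = -54 → -54 + 360 = 306°
213 − 107 = 106°
345 − 107 = 238°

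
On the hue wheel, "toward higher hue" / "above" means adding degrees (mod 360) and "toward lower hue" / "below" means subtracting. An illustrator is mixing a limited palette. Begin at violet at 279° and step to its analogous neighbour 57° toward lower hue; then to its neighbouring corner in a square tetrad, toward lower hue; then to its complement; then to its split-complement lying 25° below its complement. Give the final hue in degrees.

−57° (analog 57° ↓): 279 − 57 = 222°
−90° (square ↓): 222 − 90 = 132°
+180° (complement): 132 + 180 = 312°
+155° (split-comp 25° ↓): 312 + 155 = 467 → 467 − 360 = 107°

107°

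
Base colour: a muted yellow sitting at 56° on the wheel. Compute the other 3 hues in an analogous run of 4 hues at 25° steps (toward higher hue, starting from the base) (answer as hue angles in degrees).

Analogous hues sit every 25° along the wheel.
56 + 25 = 81°
56 + 50 = 106°
56 + 75 = 131°

81°, 106°, 131°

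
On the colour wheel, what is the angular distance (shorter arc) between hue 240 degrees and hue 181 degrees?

59°

|240 − 181| = 59.
59 ≤ 180, so the shorter arc is 59°.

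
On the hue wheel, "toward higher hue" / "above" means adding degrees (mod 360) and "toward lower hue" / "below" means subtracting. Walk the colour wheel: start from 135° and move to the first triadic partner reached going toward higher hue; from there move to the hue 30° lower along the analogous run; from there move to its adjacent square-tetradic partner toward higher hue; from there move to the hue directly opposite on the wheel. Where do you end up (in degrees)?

135°

+120° (triadic ↑): 135 + 120 = 255°
−30° (analog 30° ↓): 255 − 30 = 225°
+90° (square ↑): 225 + 90 = 315°
+180° (complement): 315 + 180 = 495 → 495 − 360 = 135°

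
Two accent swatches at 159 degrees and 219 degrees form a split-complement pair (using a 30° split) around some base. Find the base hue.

9°

The accents sit 30° either side of the complement, so the complement is their short-arc midpoint on the wheel.
Short-arc midpoint of 159° and 219°: 189°.
Base is 180° from the complement: 189 − 180 = 9°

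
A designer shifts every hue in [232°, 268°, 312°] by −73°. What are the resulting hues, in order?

159°, 195°, 239°

232 − 73 = 159°
268 − 73 = 195°
312 − 73 = 239°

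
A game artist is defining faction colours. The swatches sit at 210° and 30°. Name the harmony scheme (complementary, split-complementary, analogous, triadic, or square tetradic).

Sort the hues: 30°, 210°.
Successive gaps around the wheel: 180°, 180°.
Two hues 180° apart are complementary.

complementary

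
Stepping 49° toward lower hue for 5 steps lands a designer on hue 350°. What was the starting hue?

5 steps of 49° (toward lower hue) give a net shift of −245°.
Start = end − shift: 350 + 245 = 595 → 595 − 360 = 235°

235°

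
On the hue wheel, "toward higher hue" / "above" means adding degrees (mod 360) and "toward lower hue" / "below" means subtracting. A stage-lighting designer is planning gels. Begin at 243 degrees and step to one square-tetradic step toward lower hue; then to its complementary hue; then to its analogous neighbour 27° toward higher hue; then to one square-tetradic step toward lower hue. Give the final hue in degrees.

−90° (square ↓): 243 − 90 = 153°
+180° (complement): 153 + 180 = 333°
+27° (analog 27° ↑): 333 + 27 = 360 → 360 − 360 = 0°
−90° (square ↓): 0 − 90 = -90 → -90 + 360 = 270°

270°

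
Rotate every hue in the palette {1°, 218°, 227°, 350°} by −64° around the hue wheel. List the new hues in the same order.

1 − 64 = -63 → -63 + 360 = 297°
218 − 64 = 154°
227 − 64 = 163°
350 − 64 = 286°

297°, 154°, 163°, 286°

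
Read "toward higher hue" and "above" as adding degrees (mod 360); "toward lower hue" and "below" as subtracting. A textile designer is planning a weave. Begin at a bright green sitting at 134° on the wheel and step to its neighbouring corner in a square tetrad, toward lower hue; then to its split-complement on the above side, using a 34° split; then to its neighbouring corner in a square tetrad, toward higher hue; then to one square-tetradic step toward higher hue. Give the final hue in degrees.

78°

−90° (square ↓): 134 − 90 = 44°
+214° (split-comp 34° ↑): 44 + 214 = 258°
+90° (square ↑): 258 + 90 = 348°
+90° (square ↑): 348 + 90 = 438 → 438 − 360 = 78°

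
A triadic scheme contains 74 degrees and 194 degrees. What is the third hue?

314°

A triad spaces three hues 120° apart.
The full set is {74°, 194°, 314°}.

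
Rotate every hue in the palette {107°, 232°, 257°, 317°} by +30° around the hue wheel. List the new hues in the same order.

137°, 262°, 287°, 347°

107 + 30 = 137°
232 + 30 = 262°
257 + 30 = 287°
317 + 30 = 347°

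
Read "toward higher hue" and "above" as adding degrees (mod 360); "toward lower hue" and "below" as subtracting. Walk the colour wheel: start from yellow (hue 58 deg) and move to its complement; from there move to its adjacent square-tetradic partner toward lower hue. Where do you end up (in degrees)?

148°

58 + 180 = 238°   (complement)
238 − 90 = 148°   (square ↓)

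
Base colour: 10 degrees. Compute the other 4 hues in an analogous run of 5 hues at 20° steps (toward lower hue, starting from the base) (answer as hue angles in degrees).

10 − 20 = -10 → -10 + 360 = 350°
10 − 40 = -30 → -30 + 360 = 330°
10 − 60 = -50 → -50 + 360 = 310°
10 − 80 = -70 → -70 + 360 = 290°

350°, 330°, 310° and 290°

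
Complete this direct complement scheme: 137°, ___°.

317°

The complement sits 180° across the wheel.
The full set through 137° is {137°, 317°}.
Given {137°}, the missing hue is 317°.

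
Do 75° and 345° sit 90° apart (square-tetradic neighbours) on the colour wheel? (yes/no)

Angular distance: |75 − 345| = 270; shorter arc = 360 − 270 = 90°.
90° apart (square-tetradic neighbours) requires 90°.

yes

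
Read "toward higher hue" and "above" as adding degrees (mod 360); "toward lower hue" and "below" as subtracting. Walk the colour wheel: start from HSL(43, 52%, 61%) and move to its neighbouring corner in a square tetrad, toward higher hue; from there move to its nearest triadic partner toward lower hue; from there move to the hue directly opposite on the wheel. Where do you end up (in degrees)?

+90° (square ↑): 43 + 90 = 133°
−120° (triadic ↓): 133 − 120 = 13°
+180° (complement): 13 + 180 = 193°

193°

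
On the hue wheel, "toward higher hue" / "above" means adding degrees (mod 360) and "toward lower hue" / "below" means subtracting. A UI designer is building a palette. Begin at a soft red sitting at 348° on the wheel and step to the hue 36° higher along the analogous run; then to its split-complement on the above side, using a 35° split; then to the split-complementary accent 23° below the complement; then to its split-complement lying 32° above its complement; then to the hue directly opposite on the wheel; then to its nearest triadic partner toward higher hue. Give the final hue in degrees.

analog 36° ↑ +36°: 348 + 36 = 384 → 384 − 360 = 24°
split-comp 35° ↑ +215°: 24 + 215 = 239°
split-comp 23° ↓ +157°: 239 + 157 = 396 → 396 − 360 = 36°
split-comp 32° ↑ +212°: 36 + 212 = 248°
complement +180°: 248 + 180 = 428 → 428 − 360 = 68°
triadic ↑ +120°: 68 + 120 = 188°

188°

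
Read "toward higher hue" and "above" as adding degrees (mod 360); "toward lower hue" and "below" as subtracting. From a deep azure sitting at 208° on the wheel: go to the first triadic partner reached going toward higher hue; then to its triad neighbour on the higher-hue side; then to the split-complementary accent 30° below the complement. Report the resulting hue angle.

triadic ↑ +120°: 208 + 120 = 328°
triadic ↑ +120°: 328 + 120 = 448 → 448 − 360 = 88°
split-comp 30° ↓ +150°: 88 + 150 = 238°

238°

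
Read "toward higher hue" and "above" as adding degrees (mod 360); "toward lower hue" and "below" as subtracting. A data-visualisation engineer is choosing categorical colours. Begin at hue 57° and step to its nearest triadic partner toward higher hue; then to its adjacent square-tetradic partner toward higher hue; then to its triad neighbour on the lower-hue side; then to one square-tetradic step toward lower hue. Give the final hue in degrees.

+120° (triadic ↑): 57 + 120 = 177°
+90° (square ↑): 177 + 90 = 267°
−120° (triadic ↓): 267 − 120 = 147°
−90° (square ↓): 147 − 90 = 57°

57°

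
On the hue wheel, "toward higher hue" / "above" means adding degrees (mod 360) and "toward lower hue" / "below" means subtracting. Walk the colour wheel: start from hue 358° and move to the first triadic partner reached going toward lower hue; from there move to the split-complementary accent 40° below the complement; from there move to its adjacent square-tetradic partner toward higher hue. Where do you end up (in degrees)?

358 − 120 = 238°   (triadic ↓)
238 + 140 = 378 → 378 − 360 = 18°   (split-comp 40° ↓)
18 + 90 = 108°   (square ↑)

108°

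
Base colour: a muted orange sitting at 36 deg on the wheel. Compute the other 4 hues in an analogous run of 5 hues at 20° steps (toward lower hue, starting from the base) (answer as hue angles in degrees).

Analogous hues sit every 20° along the wheel.
36 − 20 = 16°
36 − 40 = -4 → -4 + 360 = 356°
36 − 60 = -24 → -24 + 360 = 336°
36 − 80 = -44 → -44 + 360 = 316°

16°, 356°, 336°, and 316°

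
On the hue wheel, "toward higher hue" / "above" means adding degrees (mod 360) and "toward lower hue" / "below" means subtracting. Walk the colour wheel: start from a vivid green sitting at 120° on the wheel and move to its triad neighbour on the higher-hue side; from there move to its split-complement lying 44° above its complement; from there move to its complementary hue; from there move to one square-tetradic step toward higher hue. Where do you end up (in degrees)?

+120° (triadic ↑): 120 + 120 = 240°
+224° (split-comp 44° ↑): 240 + 224 = 464 → 464 − 360 = 104°
+180° (complement): 104 + 180 = 284°
+90° (square ↑): 284 + 90 = 374 → 374 − 360 = 14°

14°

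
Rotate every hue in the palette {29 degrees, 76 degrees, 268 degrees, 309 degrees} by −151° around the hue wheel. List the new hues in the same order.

238°, 285°, 117°, 158°

29 − 151 = -122 → -122 + 360 = 238°
76 − 151 = -75 → -75 + 360 = 285°
268 − 151 = 117°
309 − 151 = 158°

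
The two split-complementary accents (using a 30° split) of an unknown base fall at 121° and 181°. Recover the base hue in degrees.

The accents sit 30° either side of the complement, so the complement is their short-arc midpoint on the wheel.
Short-arc midpoint of 121° and 181°: 151°.
Base is 180° from the complement: 151 − 180 = -29 → -29 + 360 = 331°

331°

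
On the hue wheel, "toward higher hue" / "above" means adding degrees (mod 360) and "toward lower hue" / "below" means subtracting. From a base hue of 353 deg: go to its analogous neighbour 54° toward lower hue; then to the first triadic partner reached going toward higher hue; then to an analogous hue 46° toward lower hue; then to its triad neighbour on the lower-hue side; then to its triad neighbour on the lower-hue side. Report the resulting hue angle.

−54° (analog 54° ↓): 353 − 54 = 299°
+120° (triadic ↑): 299 + 120 = 419 → 419 − 360 = 59°
−46° (analog 46° ↓): 59 − 46 = 13°
−120° (triadic ↓): 13 − 120 = -107 → -107 + 360 = 253°
−120° (triadic ↓): 253 − 120 = 133°

133°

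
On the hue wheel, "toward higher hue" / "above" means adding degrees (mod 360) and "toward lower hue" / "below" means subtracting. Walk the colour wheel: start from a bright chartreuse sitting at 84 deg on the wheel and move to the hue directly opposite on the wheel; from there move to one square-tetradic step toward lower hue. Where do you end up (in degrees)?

174°

complement +180°: 84 + 180 = 264°
square ↓ −90°: 264 − 90 = 174°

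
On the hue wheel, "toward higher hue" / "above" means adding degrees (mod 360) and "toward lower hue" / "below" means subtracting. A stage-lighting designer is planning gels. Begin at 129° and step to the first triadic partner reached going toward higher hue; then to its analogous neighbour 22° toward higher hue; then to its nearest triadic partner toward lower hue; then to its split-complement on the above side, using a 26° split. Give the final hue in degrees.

+120° (triadic ↑): 129 + 120 = 249°
+22° (analog 22° ↑): 249 + 22 = 271°
−120° (triadic ↓): 271 − 120 = 151°
+206° (split-comp 26° ↑): 151 + 206 = 357°

357°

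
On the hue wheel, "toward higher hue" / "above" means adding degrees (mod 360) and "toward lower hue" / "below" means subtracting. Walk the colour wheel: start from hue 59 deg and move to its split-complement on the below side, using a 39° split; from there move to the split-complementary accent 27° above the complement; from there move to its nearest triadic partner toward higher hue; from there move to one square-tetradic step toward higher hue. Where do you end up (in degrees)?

257°

59 + 141 = 200°   (split-comp 39° ↓)
200 + 207 = 407 → 407 − 360 = 47°   (split-comp 27° ↑)
47 + 120 = 167°   (triadic ↑)
167 + 90 = 257°   (square ↑)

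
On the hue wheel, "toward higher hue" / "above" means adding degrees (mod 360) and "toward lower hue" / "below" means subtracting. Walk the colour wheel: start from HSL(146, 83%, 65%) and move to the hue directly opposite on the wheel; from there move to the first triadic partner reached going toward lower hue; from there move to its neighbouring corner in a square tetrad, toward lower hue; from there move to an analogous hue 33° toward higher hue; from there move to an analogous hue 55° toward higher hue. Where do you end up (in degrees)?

204°

complement +180°: 146 + 180 = 326°
triadic ↓ −120°: 326 − 120 = 206°
square ↓ −90°: 206 − 90 = 116°
analog 33° ↑ +33°: 116 + 33 = 149°
analog 55° ↑ +55°: 149 + 55 = 204°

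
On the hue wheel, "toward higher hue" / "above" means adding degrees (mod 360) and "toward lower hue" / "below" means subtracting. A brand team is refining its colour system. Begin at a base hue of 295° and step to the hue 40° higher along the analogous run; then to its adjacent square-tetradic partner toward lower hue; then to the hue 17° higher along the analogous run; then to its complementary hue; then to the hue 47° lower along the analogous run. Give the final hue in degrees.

295 + 40 = 335°   (analog 40° ↑)
335 − 90 = 245°   (square ↓)
245 + 17 = 262°   (analog 17° ↑)
262 + 180 = 442 → 442 − 360 = 82°   (complement)
82 − 47 = 35°   (analog 47° ↓)

35°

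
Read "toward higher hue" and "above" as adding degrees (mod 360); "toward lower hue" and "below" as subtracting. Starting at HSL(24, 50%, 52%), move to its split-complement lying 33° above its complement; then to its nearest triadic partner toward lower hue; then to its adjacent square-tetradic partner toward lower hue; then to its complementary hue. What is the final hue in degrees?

split-comp 33° ↑ +213°: 24 + 213 = 237°
triadic ↓ −120°: 237 − 120 = 117°
square ↓ −90°: 117 − 90 = 27°
complement +180°: 27 + 180 = 207°

207°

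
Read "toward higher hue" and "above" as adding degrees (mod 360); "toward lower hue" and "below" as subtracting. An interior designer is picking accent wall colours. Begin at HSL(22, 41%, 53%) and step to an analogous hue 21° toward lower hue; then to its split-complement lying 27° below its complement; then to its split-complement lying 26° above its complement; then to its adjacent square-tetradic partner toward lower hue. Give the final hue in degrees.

22 − 21 = 1°   (analog 21° ↓)
1 + 153 = 154°   (split-comp 27° ↓)
154 + 206 = 360 → 360 − 360 = 0°   (split-comp 26° ↑)
0 − 90 = -90 → -90 + 360 = 270°   (square ↓)

270°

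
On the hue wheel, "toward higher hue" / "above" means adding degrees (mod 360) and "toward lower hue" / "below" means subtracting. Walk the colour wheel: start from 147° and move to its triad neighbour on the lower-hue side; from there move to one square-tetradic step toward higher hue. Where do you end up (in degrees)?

117°

−120° (triadic ↓): 147 − 120 = 27°
+90° (square ↑): 27 + 90 = 117°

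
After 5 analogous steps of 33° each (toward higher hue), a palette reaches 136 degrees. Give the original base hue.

5 steps of 33° (toward higher hue) give a net shift of +165°.
Start = end − shift: 136 − 165 = -29 → -29 + 360 = 331°

331°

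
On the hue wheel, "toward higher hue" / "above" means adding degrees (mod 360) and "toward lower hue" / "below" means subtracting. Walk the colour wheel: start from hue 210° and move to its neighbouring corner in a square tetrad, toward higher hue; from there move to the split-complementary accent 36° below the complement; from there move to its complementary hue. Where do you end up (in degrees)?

square ↑ +90°: 210 + 90 = 300°
split-comp 36° ↓ +144°: 300 + 144 = 444 → 444 − 360 = 84°
complement +180°: 84 + 180 = 264°

264°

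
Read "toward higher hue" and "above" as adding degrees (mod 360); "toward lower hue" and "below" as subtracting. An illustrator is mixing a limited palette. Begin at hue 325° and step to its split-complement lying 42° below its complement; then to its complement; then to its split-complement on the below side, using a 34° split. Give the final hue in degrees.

split-comp 42° ↓ +138°: 325 + 138 = 463 → 463 − 360 = 103°
complement +180°: 103 + 180 = 283°
split-comp 34° ↓ +146°: 283 + 146 = 429 → 429 − 360 = 69°

69°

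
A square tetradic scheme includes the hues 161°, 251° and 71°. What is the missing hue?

341°

A square tetradic scheme places four hues every 90°.
The full set through 71° is {71°, 161°, 251°, 341°}.
Given {71°, 161°, 251°}, the missing hue is 341°.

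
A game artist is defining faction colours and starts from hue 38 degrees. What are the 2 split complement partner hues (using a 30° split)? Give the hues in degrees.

Split-complementary hues sit 30° either side of the complement.
Complement of 38 degrees: 38 + 180 = 218°
218 − 30 = 188°
218 + 30 = 248°

188° and 248°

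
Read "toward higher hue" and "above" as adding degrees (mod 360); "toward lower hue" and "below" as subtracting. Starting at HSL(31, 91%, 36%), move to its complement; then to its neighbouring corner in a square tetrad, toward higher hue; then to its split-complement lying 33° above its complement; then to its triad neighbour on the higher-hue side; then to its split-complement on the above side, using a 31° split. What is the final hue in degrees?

31 + 180 = 211°   (complement)
211 + 90 = 301°   (square ↑)
301 + 213 = 514 → 514 − 360 = 154°   (split-comp 33° ↑)
154 + 120 = 274°   (triadic ↑)
274 + 211 = 485 → 485 − 360 = 125°   (split-comp 31° ↑)

125°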